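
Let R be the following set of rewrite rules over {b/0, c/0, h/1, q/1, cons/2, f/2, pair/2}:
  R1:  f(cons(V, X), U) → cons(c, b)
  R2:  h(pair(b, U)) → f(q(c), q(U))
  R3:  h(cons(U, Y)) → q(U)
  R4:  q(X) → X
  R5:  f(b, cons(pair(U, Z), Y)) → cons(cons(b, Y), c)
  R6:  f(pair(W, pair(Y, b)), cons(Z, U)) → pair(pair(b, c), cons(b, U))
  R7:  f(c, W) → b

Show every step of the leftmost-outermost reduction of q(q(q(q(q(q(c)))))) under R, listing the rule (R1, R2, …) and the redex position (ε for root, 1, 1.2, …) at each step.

1. q(q(q(q(q(q(c))))))  →  q(q(q(q(q(c)))))   [R4 at ε]
2. q(q(q(q(q(c)))))  →  q(q(q(q(c))))   [R4 at ε]
3. q(q(q(q(c))))  →  q(q(q(c)))   [R4 at ε]
4. q(q(q(c)))  →  q(q(c))   [R4 at ε]
5. q(q(c))  →  q(c)   [R4 at ε]
6. q(c)  →  c   [R4 at ε]

c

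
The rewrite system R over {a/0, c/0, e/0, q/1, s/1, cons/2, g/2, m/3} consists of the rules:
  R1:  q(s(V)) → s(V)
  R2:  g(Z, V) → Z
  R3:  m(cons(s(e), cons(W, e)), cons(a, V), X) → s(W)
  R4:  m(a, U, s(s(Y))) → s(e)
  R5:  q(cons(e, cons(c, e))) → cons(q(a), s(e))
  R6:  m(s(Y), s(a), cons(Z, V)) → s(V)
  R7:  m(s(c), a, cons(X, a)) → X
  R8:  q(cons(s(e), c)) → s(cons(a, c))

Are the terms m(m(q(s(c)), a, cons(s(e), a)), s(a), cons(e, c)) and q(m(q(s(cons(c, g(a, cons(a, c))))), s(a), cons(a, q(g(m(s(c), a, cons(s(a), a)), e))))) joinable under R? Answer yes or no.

no — NF(t₁) = s(c), NF(t₂) = s(s(a))

Reduce t₁ = m(m(q(s(c)), a, cons(s(e), a)), s(a), cons(e, c)):
1. m(m(q(s(c)), a, cons(s(e), a)), s(a), cons(e, c))  →  m(m(s(c), a, cons(s(e), a)), s(a), cons(e, c))   [R1 at 1.1]
2. m(m(s(c), a, cons(s(e), a)), s(a), cons(e, c))  →  m(s(e), s(a), cons(e, c))   [R7 at 1]
3. m(s(e), s(a), cons(e, c))  →  s(c)   [R6 at ε]

Reduce t₂ = q(m(q(s(cons(c, g(a, cons(a, c))))), s(a), cons(a, q(g(m(s(c), a, cons(s(a), a)), e))))):
1. q(m(q(s(cons(c, g(a, cons(a, c))))), s(a), cons(a, q(g(m(s(c), a, cons(s(a), a)), e)))))  →  q(m(s(cons(c, g(a, cons(a, c)))), s(a), cons(a, q(g(m(s(c), a, cons(s(a), a)), e)))))   [R1 at 1.1]
2. q(m(s(cons(c, g(a, cons(a, c)))), s(a), cons(a, q(g(m(s(c), a, cons(s(a), a)), e)))))  →  q(s(q(g(m(s(c), a, cons(s(a), a)), e))))   [R6 at 1]
3. q(s(q(g(m(s(c), a, cons(s(a), a)), e))))  →  s(q(g(m(s(c), a, cons(s(a), a)), e)))   [R1 at ε]
4. s(q(g(m(s(c), a, cons(s(a), a)), e)))  →  s(q(m(s(c), a, cons(s(a), a))))   [R2 at 1.1]
5. s(q(m(s(c), a, cons(s(a), a))))  →  s(q(s(a)))   [R7 at 1.1]
6. s(q(s(a)))  →  s(s(a))   [R1 at 1]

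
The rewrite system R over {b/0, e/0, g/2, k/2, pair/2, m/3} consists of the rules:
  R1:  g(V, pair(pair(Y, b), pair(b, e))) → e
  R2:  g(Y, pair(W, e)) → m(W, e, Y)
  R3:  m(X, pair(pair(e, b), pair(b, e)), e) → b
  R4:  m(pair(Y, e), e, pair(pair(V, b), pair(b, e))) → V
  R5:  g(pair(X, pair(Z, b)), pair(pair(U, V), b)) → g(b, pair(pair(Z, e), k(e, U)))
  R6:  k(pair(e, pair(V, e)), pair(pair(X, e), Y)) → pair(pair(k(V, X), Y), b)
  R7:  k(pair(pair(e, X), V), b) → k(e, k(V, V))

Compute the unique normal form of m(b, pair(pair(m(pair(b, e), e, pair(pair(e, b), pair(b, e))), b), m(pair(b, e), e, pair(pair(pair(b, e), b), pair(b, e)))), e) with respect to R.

1. m(b, pair(pair(m(pair(b, e), e, pair(pair(e, b), pair(b, e))), b), m(pair(b, e), e, pair(pair(pair(b, e), b), pair(b, e)))), e)  →  m(b, pair(pair(e, b), m(pair(b, e), e, pair(pair(pair(b, e), b), pair(b, e)))), e)   [R4 at 2.1.1]
2. m(b, pair(pair(e, b), m(pair(b, e), e, pair(pair(pair(b, e), b), pair(b, e)))), e)  →  m(b, pair(pair(e, b), pair(b, e)), e)   [R4 at 2.2]
3. m(b, pair(pair(e, b), pair(b, e)), e)  →  b   [R3 at ε]

b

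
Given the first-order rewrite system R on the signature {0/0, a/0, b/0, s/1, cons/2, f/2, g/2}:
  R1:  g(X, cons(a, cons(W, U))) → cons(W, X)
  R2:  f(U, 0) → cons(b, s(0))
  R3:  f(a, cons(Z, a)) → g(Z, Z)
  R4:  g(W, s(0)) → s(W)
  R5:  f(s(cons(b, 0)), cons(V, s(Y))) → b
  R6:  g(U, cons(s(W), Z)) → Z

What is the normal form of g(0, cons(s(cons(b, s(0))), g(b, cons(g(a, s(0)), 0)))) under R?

1. g(0, cons(s(cons(b, s(0))), g(b, cons(g(a, s(0)), 0))))  →  g(b, cons(g(a, s(0)), 0))   [R6 at ε]
2. g(b, cons(g(a, s(0)), 0))  →  g(b, cons(s(a), 0))   [R4 at 2.1]
3. g(b, cons(s(a), 0))  →  0   [R6 at ε]

0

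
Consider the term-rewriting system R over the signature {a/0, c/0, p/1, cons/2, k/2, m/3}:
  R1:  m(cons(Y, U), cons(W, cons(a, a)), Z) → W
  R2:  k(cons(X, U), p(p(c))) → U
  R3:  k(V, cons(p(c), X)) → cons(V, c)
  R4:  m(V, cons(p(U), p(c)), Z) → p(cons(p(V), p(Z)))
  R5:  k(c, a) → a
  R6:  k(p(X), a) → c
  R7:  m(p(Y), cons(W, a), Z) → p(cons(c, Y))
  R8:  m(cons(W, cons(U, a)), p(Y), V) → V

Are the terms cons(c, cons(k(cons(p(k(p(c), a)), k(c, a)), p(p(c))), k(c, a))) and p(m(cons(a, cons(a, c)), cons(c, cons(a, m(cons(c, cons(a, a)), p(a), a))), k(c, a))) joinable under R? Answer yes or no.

no — NF(t₁) = cons(c, cons(a, a)), NF(t₂) = p(c)

Reduce t₁ = cons(c, cons(k(cons(p(k(p(c), a)), k(c, a)), p(p(c))), k(c, a))):
1. cons(c, cons(k(cons(p(k(p(c), a)), k(c, a)), p(p(c))), k(c, a)))  →  cons(c, cons(k(c, a), k(c, a)))   [R2 at 2.1]
2. cons(c, cons(k(c, a), k(c, a)))  →  cons(c, cons(a, k(c, a)))   [R5 at 2.1]
3. cons(c, cons(a, k(c, a)))  →  cons(c, cons(a, a))   [R5 at 2.2]

Reduce t₂ = p(m(cons(a, cons(a, c)), cons(c, cons(a, m(cons(c, cons(a, a)), p(a), a))), k(c, a))):
1. p(m(cons(a, cons(a, c)), cons(c, cons(a, m(cons(c, cons(a, a)), p(a), a))), k(c, a)))  →  p(m(cons(a, cons(a, c)), cons(c, cons(a, a)), k(c, a)))   [R8 at 1.2.2.2]
2. p(m(cons(a, cons(a, c)), cons(c, cons(a, a)), k(c, a)))  →  p(c)   [R1 at 1]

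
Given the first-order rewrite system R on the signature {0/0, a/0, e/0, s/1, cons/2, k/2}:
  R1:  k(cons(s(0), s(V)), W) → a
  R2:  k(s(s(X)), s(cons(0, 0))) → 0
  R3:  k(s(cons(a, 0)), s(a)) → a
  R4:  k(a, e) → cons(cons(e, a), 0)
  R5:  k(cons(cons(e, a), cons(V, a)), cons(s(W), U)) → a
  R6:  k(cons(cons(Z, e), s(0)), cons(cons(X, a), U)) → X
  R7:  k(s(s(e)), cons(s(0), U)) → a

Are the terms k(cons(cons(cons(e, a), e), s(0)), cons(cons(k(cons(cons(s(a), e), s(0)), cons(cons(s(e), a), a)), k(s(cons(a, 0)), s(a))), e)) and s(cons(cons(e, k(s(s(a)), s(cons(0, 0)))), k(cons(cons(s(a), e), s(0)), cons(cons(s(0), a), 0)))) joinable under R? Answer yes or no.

no — NF(t₁) = s(e), NF(t₂) = s(cons(cons(e, 0), s(0)))

Reduce t₁ = k(cons(cons(cons(e, a), e), s(0)), cons(cons(k(cons(cons(s(a), e), s(0)), cons(cons(s(e), a), a)), k(s(cons(a, 0)), s(a))), e)):
1. k(cons(cons(cons(e, a), e), s(0)), cons(cons(k(cons(cons(s(a), e), s(0)), cons(cons(s(e), a), a)), k(s(cons(a, 0)), s(a))), e))  →  k(cons(cons(cons(e, a), e), s(0)), cons(cons(s(e), k(s(cons(a, 0)), s(a))), e))   [R6 at 2.1.1]
2. k(cons(cons(cons(e, a), e), s(0)), cons(cons(s(e), k(s(cons(a, 0)), s(a))), e))  →  k(cons(cons(cons(e, a), e), s(0)), cons(cons(s(e), a), e))   [R3 at 2.1.2]
3. k(cons(cons(cons(e, a), e), s(0)), cons(cons(s(e), a), e))  →  s(e)   [R6 at ε]

Reduce t₂ = s(cons(cons(e, k(s(s(a)), s(cons(0, 0)))), k(cons(cons(s(a), e), s(0)), cons(cons(s(0), a), 0)))):
1. s(cons(cons(e, k(s(s(a)), s(cons(0, 0)))), k(cons(cons(s(a), e), s(0)), cons(cons(s(0), a), 0))))  →  s(cons(cons(e, 0), k(cons(cons(s(a), e), s(0)), cons(cons(s(0), a), 0))))   [R2 at 1.1.2]
2. s(cons(cons(e, 0), k(cons(cons(s(a), e), s(0)), cons(cons(s(0), a), 0))))  →  s(cons(cons(e, 0), s(0)))   [R6 at 1.2]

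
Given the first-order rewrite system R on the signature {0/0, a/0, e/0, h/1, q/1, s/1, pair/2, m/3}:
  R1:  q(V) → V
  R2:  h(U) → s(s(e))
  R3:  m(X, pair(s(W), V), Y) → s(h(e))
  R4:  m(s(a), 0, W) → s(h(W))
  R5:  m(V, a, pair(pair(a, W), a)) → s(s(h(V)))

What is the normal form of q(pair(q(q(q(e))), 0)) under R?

pair(e, 0)

1. q(pair(q(q(q(e))), 0))  →  pair(q(q(q(e))), 0)   [R1 at ε]
2. pair(q(q(q(e))), 0)  →  pair(q(q(e)), 0)   [R1 at 1]
3. pair(q(q(e)), 0)  →  pair(q(e), 0)   [R1 at 1]
4. pair(q(e), 0)  →  pair(e, 0)   [R1 at 1]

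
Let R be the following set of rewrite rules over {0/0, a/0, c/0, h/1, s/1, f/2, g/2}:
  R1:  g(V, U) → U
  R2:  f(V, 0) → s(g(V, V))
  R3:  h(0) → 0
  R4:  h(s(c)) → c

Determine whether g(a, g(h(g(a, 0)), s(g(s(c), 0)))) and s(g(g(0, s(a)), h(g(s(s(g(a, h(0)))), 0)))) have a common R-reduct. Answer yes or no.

Reduce t₁ = g(a, g(h(g(a, 0)), s(g(s(c), 0)))):
1. g(a, g(h(g(a, 0)), s(g(s(c), 0))))  →  g(h(g(a, 0)), s(g(s(c), 0)))   [R1 at ε]
2. g(h(g(a, 0)), s(g(s(c), 0)))  →  s(g(s(c), 0))   [R1 at ε]
3. s(g(s(c), 0))  →  s(0)   [R1 at 1]

Reduce t₂ = s(g(g(0, s(a)), h(g(s(s(g(a, h(0)))), 0)))):
1. s(g(g(0, s(a)), h(g(s(s(g(a, h(0)))), 0))))  →  s(h(g(s(s(g(a, h(0)))), 0)))   [R1 at 1]
2. s(h(g(s(s(g(a, h(0)))), 0)))  →  s(h(0))   [R1 at 1.1]
3. s(h(0))  →  s(0)   [R3 at 1]

yes — NF(t₁) = s(0), NF(t₂) = s(0)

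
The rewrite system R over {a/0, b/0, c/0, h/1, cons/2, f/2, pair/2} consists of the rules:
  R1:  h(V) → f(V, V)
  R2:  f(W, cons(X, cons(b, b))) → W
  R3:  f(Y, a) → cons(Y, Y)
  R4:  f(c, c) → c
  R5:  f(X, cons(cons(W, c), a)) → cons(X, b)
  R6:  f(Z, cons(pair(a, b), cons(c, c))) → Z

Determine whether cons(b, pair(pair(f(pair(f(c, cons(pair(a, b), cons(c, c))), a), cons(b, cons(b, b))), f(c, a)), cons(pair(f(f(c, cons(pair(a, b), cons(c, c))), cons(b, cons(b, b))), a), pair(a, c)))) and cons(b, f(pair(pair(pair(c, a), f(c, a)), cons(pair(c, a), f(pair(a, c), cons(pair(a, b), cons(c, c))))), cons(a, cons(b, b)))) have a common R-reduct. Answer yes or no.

Reduce t₁ = cons(b, pair(pair(f(pair(f(c, cons(pair(a, b), cons(c, c))), a), cons(b, cons(b, b))), f(c, a)), cons(pair(f(f(c, cons(pair(a, b), cons(c, c))), cons(b, cons(b, b))), a), pair(a, c)))):
1. cons(b, pair(pair(f(pair(f(c, cons(pair(a, b), cons(c, c))), a), cons(b, cons(b, b))), f(c, a)), cons(pair(f(f(c, cons(pair(a, b), cons(c, c))), cons(b, cons(b, b))), a), pair(a, c))))  →  cons(b, pair(pair(pair(f(c, cons(pair(a, b), cons(c, c))), a), f(c, a)), cons(pair(f(f(c, cons(pair(a, b), cons(c, c))), cons(b, cons(b, b))), a), pair(a, c))))   [R2 at 2.1.1]
2. cons(b, pair(pair(pair(f(c, cons(pair(a, b), cons(c, c))), a), f(c, a)), cons(pair(f(f(c, cons(pair(a, b), cons(c, c))), cons(b, cons(b, b))), a), pair(a, c))))  →  cons(b, pair(pair(pair(c, a), f(c, a)), cons(pair(f(f(c, cons(pair(a, b), cons(c, c))), cons(b, cons(b, b))), a), pair(a, c))))   [R6 at 2.1.1.1]
3. cons(b, pair(pair(pair(c, a), f(c, a)), cons(pair(f(f(c, cons(pair(a, b), cons(c, c))), cons(b, cons(b, b))), a), pair(a, c))))  →  cons(b, pair(pair(pair(c, a), cons(c, c)), cons(pair(f(f(c, cons(pair(a, b), cons(c, c))), cons(b, cons(b, b))), a), pair(a, c))))   [R3 at 2.1.2]
4. cons(b, pair(pair(pair(c, a), cons(c, c)), cons(pair(f(f(c, cons(pair(a, b), cons(c, c))), cons(b, cons(b, b))), a), pair(a, c))))  →  cons(b, pair(pair(pair(c, a), cons(c, c)), cons(pair(f(c, cons(pair(a, b), cons(c, c))), a), pair(a, c))))   [R2 at 2.2.1.1]
5. cons(b, pair(pair(pair(c, a), cons(c, c)), cons(pair(f(c, cons(pair(a, b), cons(c, c))), a), pair(a, c))))  →  cons(b, pair(pair(pair(c, a), cons(c, c)), cons(pair(c, a), pair(a, c))))   [R6 at 2.2.1.1]

Reduce t₂ = cons(b, f(pair(pair(pair(c, a), f(c, a)), cons(pair(c, a), f(pair(a, c), cons(pair(a, b), cons(c, c))))), cons(a, cons(b, b)))):
1. cons(b, f(pair(pair(pair(c, a), f(c, a)), cons(pair(c, a), f(pair(a, c), cons(pair(a, b), cons(c, c))))), cons(a, cons(b, b))))  →  cons(b, pair(pair(pair(c, a), f(c, a)), cons(pair(c, a), f(pair(a, c), cons(pair(a, b), cons(c, c))))))   [R2 at 2]
2. cons(b, pair(pair(pair(c, a), f(c, a)), cons(pair(c, a), f(pair(a, c), cons(pair(a, b), cons(c, c))))))  →  cons(b, pair(pair(pair(c, a), cons(c, c)), cons(pair(c, a), f(pair(a, c), cons(pair(a, b), cons(c, c))))))   [R3 at 2.1.2]
3. cons(b, pair(pair(pair(c, a), cons(c, c)), cons(pair(c, a), f(pair(a, c), cons(pair(a, b), cons(c, c))))))  →  cons(b, pair(pair(pair(c, a), cons(c, c)), cons(pair(c, a), pair(a, c))))   [R6 at 2.2.2]

yes — NF(t₁) = cons(b, pair(pair(pair(c, a), cons(c, c)), cons(pair(c, a), pair(a, c)))), NF(t₂) = cons(b, pair(pair(pair(c, a), cons(c, c)), cons(pair(c, a), pair(a, c))))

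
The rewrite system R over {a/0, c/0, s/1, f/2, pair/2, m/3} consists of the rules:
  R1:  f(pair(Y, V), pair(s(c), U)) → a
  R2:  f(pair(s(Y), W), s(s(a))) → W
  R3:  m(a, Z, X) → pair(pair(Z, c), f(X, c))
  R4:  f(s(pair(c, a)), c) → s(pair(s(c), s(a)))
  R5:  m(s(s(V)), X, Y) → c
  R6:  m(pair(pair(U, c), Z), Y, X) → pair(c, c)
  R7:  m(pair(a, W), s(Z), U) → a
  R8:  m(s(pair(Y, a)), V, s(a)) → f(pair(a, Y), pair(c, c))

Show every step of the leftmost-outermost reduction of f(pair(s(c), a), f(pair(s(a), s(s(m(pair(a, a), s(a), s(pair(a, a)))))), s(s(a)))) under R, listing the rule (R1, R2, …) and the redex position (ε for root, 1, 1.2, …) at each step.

1. f(pair(s(c), a), f(pair(s(a), s(s(m(pair(a, a), s(a), s(pair(a, a)))))), s(s(a))))  →  f(pair(s(c), a), s(s(m(pair(a, a), s(a), s(pair(a, a))))))   [R2 at 2]
2. f(pair(s(c), a), s(s(m(pair(a, a), s(a), s(pair(a, a))))))  →  f(pair(s(c), a), s(s(a)))   [R7 at 2.1.1]
3. f(pair(s(c), a), s(s(a)))  →  a   [R2 at ε]

a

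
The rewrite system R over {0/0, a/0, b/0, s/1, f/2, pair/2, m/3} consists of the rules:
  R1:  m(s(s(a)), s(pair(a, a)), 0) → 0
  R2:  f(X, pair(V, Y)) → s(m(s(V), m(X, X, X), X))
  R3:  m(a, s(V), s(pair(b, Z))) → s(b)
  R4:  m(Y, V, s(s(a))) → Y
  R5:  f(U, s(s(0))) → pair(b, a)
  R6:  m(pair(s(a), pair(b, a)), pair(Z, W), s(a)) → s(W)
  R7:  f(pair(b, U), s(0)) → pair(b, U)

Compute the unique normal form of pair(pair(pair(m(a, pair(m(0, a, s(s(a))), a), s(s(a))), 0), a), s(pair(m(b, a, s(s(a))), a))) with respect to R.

1. pair(pair(pair(m(a, pair(m(0, a, s(s(a))), a), s(s(a))), 0), a), s(pair(m(b, a, s(s(a))), a)))  →  pair(pair(pair(a, 0), a), s(pair(m(b, a, s(s(a))), a)))   [R4 at 1.1.1]
2. pair(pair(pair(a, 0), a), s(pair(m(b, a, s(s(a))), a)))  →  pair(pair(pair(a, 0), a), s(pair(b, a)))   [R4 at 2.1.1]

pair(pair(pair(a, 0), a), s(pair(b, a)))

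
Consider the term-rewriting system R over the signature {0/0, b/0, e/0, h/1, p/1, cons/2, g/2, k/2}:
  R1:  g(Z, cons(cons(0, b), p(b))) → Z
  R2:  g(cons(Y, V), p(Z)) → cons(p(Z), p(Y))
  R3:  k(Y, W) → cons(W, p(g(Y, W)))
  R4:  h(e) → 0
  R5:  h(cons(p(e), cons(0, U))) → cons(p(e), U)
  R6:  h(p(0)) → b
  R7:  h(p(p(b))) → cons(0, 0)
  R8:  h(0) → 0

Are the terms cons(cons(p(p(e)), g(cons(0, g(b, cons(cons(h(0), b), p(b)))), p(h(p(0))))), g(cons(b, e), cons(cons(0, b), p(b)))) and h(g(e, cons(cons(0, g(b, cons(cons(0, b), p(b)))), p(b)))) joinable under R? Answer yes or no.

Reduce t₁ = cons(cons(p(p(e)), g(cons(0, g(b, cons(cons(h(0), b), p(b)))), p(h(p(0))))), g(cons(b, e), cons(cons(0, b), p(b)))):
1. cons(cons(p(p(e)), g(cons(0, g(b, cons(cons(h(0), b), p(b)))), p(h(p(0))))), g(cons(b, e), cons(cons(0, b), p(b))))  →  cons(cons(p(p(e)), cons(p(h(p(0))), p(0))), g(cons(b, e), cons(cons(0, b), p(b))))   [R2 at 1.2]
2. cons(cons(p(p(e)), cons(p(h(p(0))), p(0))), g(cons(b, e), cons(cons(0, b), p(b))))  →  cons(cons(p(p(e)), cons(p(b), p(0))), g(cons(b, e), cons(cons(0, b), p(b))))   [R6 at 1.2.1.1]
3. cons(cons(p(p(e)), cons(p(b), p(0))), g(cons(b, e), cons(cons(0, b), p(b))))  →  cons(cons(p(p(e)), cons(p(b), p(0))), cons(b, e))   [R1 at 2]

Reduce t₂ = h(g(e, cons(cons(0, g(b, cons(cons(0, b), p(b)))), p(b)))):
1. h(g(e, cons(cons(0, g(b, cons(cons(0, b), p(b)))), p(b))))  →  h(g(e, cons(cons(0, b), p(b))))   [R1 at 1.2.1.2]
2. h(g(e, cons(cons(0, b), p(b))))  →  h(e)   [R1 at 1]
3. h(e)  →  0   [R4 at ε]

no — NF(t₁) = cons(cons(p(p(e)), cons(p(b), p(0))), cons(b, e)), NF(t₂) = 0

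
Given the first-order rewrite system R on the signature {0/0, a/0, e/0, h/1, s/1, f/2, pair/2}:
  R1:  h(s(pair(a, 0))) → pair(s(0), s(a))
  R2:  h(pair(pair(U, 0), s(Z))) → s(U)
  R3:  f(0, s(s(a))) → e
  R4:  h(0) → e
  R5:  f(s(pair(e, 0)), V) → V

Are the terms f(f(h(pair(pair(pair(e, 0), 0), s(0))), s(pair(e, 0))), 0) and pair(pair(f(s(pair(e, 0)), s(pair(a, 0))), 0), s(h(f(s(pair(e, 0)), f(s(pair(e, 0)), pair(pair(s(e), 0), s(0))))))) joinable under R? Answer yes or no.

Reduce t₁ = f(f(h(pair(pair(pair(e, 0), 0), s(0))), s(pair(e, 0))), 0):
1. f(f(h(pair(pair(pair(e, 0), 0), s(0))), s(pair(e, 0))), 0)  →  f(f(s(pair(e, 0)), s(pair(e, 0))), 0)   [R2 at 1.1]
2. f(f(s(pair(e, 0)), s(pair(e, 0))), 0)  →  f(s(pair(e, 0)), 0)   [R5 at 1]
3. f(s(pair(e, 0)), 0)  →  0   [R5 at ε]

Reduce t₂ = pair(pair(f(s(pair(e, 0)), s(pair(a, 0))), 0), s(h(f(s(pair(e, 0)), f(s(pair(e, 0)), pair(pair(s(e), 0), s(0))))))):
1. pair(pair(f(s(pair(e, 0)), s(pair(a, 0))), 0), s(h(f(s(pair(e, 0)), f(s(pair(e, 0)), pair(pair(s(e), 0), s(0)))))))  →  pair(pair(s(pair(a, 0)), 0), s(h(f(s(pair(e, 0)), f(s(pair(e, 0)), pair(pair(s(e), 0), s(0)))))))   [R5 at 1.1]
2. pair(pair(s(pair(a, 0)), 0), s(h(f(s(pair(e, 0)), f(s(pair(e, 0)), pair(pair(s(e), 0), s(0)))))))  →  pair(pair(s(pair(a, 0)), 0), s(h(f(s(pair(e, 0)), pair(pair(s(e), 0), s(0))))))   [R5 at 2.1.1]
3. pair(pair(s(pair(a, 0)), 0), s(h(f(s(pair(e, 0)), pair(pair(s(e), 0), s(0))))))  →  pair(pair(s(pair(a, 0)), 0), s(h(pair(pair(s(e), 0), s(0)))))   [R5 at 2.1.1]
4. pair(pair(s(pair(a, 0)), 0), s(h(pair(pair(s(e), 0), s(0)))))  →  pair(pair(s(pair(a, 0)), 0), s(s(s(e))))   [R2 at 2.1]

no — NF(t₁) = 0, NF(t₂) = pair(pair(s(pair(a, 0)), 0), s(s(s(e))))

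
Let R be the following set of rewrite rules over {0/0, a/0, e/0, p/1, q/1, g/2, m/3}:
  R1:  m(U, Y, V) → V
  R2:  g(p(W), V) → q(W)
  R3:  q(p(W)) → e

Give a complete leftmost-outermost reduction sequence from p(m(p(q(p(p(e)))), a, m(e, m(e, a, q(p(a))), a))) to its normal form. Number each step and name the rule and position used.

1. p(m(p(q(p(p(e)))), a, m(e, m(e, a, q(p(a))), a)))  →  p(m(e, m(e, a, q(p(a))), a))   [R1 at 1]
2. p(m(e, m(e, a, q(p(a))), a))  →  p(a)   [R1 at 1]

p(a)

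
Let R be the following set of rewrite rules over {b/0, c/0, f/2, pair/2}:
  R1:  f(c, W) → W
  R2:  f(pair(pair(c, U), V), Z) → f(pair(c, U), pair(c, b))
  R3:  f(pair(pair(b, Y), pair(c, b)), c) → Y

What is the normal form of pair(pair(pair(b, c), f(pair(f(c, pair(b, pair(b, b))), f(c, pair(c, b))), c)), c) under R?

1. pair(pair(pair(b, c), f(pair(f(c, pair(b, pair(b, b))), f(c, pair(c, b))), c)), c)  →  pair(pair(pair(b, c), f(pair(pair(b, pair(b, b)), f(c, pair(c, b))), c)), c)   [R1 at 1.2.1.1]
2. pair(pair(pair(b, c), f(pair(pair(b, pair(b, b)), f(c, pair(c, b))), c)), c)  →  pair(pair(pair(b, c), f(pair(pair(b, pair(b, b)), pair(c, b)), c)), c)   [R1 at 1.2.1.2]
3. pair(pair(pair(b, c), f(pair(pair(b, pair(b, b)), pair(c, b)), c)), c)  →  pair(pair(pair(b, c), pair(b, b)), c)   [R3 at 1.2]

pair(pair(pair(b, c), pair(b, b)), c)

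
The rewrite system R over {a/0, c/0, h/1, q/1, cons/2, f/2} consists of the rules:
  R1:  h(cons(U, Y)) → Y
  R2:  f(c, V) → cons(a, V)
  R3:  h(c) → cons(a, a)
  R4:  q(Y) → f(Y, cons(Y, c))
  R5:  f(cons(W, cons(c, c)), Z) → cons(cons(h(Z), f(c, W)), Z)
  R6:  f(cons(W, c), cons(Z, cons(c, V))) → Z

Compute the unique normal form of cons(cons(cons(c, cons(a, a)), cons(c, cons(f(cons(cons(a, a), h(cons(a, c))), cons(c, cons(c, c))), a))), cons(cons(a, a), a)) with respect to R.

cons(cons(cons(c, cons(a, a)), cons(c, cons(c, a))), cons(cons(a, a), a))

1. cons(cons(cons(c, cons(a, a)), cons(c, cons(f(cons(cons(a, a), h(cons(a, c))), cons(c, cons(c, c))), a))), cons(cons(a, a), a))  →  cons(cons(cons(c, cons(a, a)), cons(c, cons(f(cons(cons(a, a), c), cons(c, cons(c, c))), a))), cons(cons(a, a), a))   [R1 at 1.2.2.1.1.2]
2. cons(cons(cons(c, cons(a, a)), cons(c, cons(f(cons(cons(a, a), c), cons(c, cons(c, c))), a))), cons(cons(a, a), a))  →  cons(cons(cons(c, cons(a, a)), cons(c, cons(c, a))), cons(cons(a, a), a))   [R6 at 1.2.2.1]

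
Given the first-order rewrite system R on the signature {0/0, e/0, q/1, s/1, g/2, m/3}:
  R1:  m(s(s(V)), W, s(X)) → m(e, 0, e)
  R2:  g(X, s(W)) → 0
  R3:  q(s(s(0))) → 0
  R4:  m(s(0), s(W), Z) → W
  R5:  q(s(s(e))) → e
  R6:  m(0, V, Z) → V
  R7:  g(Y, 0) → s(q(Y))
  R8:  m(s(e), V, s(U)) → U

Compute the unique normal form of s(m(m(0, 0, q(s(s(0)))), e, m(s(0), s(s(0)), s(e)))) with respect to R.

1. s(m(m(0, 0, q(s(s(0)))), e, m(s(0), s(s(0)), s(e))))  →  s(m(0, e, m(s(0), s(s(0)), s(e))))   [R6 at 1.1]
2. s(m(0, e, m(s(0), s(s(0)), s(e))))  →  s(e)   [R6 at 1]

s(e)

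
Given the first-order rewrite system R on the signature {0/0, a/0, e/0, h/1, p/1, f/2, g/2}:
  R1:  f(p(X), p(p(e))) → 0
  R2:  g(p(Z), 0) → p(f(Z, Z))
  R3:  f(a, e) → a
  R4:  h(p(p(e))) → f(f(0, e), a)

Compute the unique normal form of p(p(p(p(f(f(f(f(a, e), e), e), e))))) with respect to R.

1. p(p(p(p(f(f(f(f(a, e), e), e), e)))))  →  p(p(p(p(f(f(f(a, e), e), e)))))   [R3 at 1.1.1.1.1.1.1]
2. p(p(p(p(f(f(f(a, e), e), e)))))  →  p(p(p(p(f(f(a, e), e)))))   [R3 at 1.1.1.1.1.1]
3. p(p(p(p(f(f(a, e), e)))))  →  p(p(p(p(f(a, e)))))   [R3 at 1.1.1.1.1]
4. p(p(p(p(f(a, e)))))  →  p(p(p(p(a))))   [R3 at 1.1.1.1]

p(p(p(p(a))))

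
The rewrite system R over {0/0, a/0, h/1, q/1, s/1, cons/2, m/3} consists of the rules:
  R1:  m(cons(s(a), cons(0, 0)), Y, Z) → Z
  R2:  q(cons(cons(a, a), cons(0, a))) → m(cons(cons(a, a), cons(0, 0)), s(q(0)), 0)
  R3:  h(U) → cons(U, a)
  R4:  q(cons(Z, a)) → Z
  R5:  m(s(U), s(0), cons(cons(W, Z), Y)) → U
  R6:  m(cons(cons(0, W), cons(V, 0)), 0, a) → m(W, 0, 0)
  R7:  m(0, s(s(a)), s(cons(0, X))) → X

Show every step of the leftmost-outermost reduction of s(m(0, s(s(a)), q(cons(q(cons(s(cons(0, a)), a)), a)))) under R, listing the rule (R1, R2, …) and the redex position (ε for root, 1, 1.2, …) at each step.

s(a)

1. s(m(0, s(s(a)), q(cons(q(cons(s(cons(0, a)), a)), a))))  →  s(m(0, s(s(a)), q(cons(s(cons(0, a)), a))))   [R4 at 1.3]
2. s(m(0, s(s(a)), q(cons(s(cons(0, a)), a))))  →  s(m(0, s(s(a)), s(cons(0, a))))   [R4 at 1.3]
3. s(m(0, s(s(a)), s(cons(0, a))))  →  s(a)   [R7 at 1]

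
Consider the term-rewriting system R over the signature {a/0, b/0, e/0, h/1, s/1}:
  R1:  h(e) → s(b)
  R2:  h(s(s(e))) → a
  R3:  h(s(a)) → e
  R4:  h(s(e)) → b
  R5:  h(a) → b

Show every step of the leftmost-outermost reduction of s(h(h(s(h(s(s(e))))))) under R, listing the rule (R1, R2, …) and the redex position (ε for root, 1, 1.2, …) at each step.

1. s(h(h(s(h(s(s(e)))))))  →  s(h(h(s(a))))   [R2 at 1.1.1.1]
2. s(h(h(s(a))))  →  s(h(e))   [R3 at 1.1]
3. s(h(e))  →  s(s(b))   [R1 at 1]

s(s(b))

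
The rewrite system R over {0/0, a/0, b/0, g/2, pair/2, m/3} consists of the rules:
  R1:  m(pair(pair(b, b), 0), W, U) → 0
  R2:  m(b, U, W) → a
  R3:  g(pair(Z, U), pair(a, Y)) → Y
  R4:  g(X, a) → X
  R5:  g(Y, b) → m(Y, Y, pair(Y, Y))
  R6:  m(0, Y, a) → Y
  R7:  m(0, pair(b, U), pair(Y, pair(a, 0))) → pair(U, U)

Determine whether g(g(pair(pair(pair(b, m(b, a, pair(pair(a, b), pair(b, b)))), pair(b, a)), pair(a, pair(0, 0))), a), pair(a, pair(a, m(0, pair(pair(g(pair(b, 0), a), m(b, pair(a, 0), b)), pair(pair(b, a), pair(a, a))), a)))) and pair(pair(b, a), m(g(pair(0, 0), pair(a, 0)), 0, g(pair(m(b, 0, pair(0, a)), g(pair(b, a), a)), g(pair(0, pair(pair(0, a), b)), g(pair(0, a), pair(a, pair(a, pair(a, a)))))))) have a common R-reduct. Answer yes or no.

Reduce t₁ = g(g(pair(pair(pair(b, m(b, a, pair(pair(a, b), pair(b, b)))), pair(b, a)), pair(a, pair(0, 0))), a), pair(a, pair(a, m(0, pair(pair(g(pair(b, 0), a), m(b, pair(a, 0), b)), pair(pair(b, a), pair(a, a))), a)))):
1. g(g(pair(pair(pair(b, m(b, a, pair(pair(a, b), pair(b, b)))), pair(b, a)), pair(a, pair(0, 0))), a), pair(a, pair(a, m(0, pair(pair(g(pair(b, 0), a), m(b, pair(a, 0), b)), pair(pair(b, a), pair(a, a))), a))))  →  g(pair(pair(pair(b, m(b, a, pair(pair(a, b), pair(b, b)))), pair(b, a)), pair(a, pair(0, 0))), pair(a, pair(a, m(0, pair(pair(g(pair(b, 0), a), m(b, pair(a, 0), b)), pair(pair(b, a), pair(a, a))), a))))   [R4 at 1]
2. g(pair(pair(pair(b, m(b, a, pair(pair(a, b), pair(b, b)))), pair(b, a)), pair(a, pair(0, 0))), pair(a, pair(a, m(0, pair(pair(g(pair(b, 0), a), m(b, pair(a, 0), b)), pair(pair(b, a), pair(a, a))), a))))  →  pair(a, m(0, pair(pair(g(pair(b, 0), a), m(b, pair(a, 0), b)), pair(pair(b, a), pair(a, a))), a))   [R3 at ε]
3. pair(a, m(0, pair(pair(g(pair(b, 0), a), m(b, pair(a, 0), b)), pair(pair(b, a), pair(a, a))), a))  →  pair(a, pair(pair(g(pair(b, 0), a), m(b, pair(a, 0), b)), pair(pair(b, a), pair(a, a))))   [R6 at 2]
4. pair(a, pair(pair(g(pair(b, 0), a), m(b, pair(a, 0), b)), pair(pair(b, a), pair(a, a))))  →  pair(a, pair(pair(pair(b, 0), m(b, pair(a, 0), b)), pair(pair(b, a), pair(a, a))))   [R4 at 2.1.1]
5. pair(a, pair(pair(pair(b, 0), m(b, pair(a, 0), b)), pair(pair(b, a), pair(a, a))))  →  pair(a, pair(pair(pair(b, 0), a), pair(pair(b, a), pair(a, a))))   [R2 at 2.1.2]

Reduce t₂ = pair(pair(b, a), m(g(pair(0, 0), pair(a, 0)), 0, g(pair(m(b, 0, pair(0, a)), g(pair(b, a), a)), g(pair(0, pair(pair(0, a), b)), g(pair(0, a), pair(a, pair(a, pair(a, a)))))))):
1. pair(pair(b, a), m(g(pair(0, 0), pair(a, 0)), 0, g(pair(m(b, 0, pair(0, a)), g(pair(b, a), a)), g(pair(0, pair(pair(0, a), b)), g(pair(0, a), pair(a, pair(a, pair(a, a))))))))  →  pair(pair(b, a), m(0, 0, g(pair(m(b, 0, pair(0, a)), g(pair(b, a), a)), g(pair(0, pair(pair(0, a), b)), g(pair(0, a), pair(a, pair(a, pair(a, a))))))))   [R3 at 2.1]
2. pair(pair(b, a), m(0, 0, g(pair(m(b, 0, pair(0, a)), g(pair(b, a), a)), g(pair(0, pair(pair(0, a), b)), g(pair(0, a), pair(a, pair(a, pair(a, a))))))))  →  pair(pair(b, a), m(0, 0, g(pair(a, g(pair(b, a), a)), g(pair(0, pair(pair(0, a), b)), g(pair(0, a), pair(a, pair(a, pair(a, a))))))))   [R2 at 2.3.1.1]
3. pair(pair(b, a), m(0, 0, g(pair(a, g(pair(b, a), a)), g(pair(0, pair(pair(0, a), b)), g(pair(0, a), pair(a, pair(a, pair(a, a))))))))  →  pair(pair(b, a), m(0, 0, g(pair(a, pair(b, a)), g(pair(0, pair(pair(0, a), b)), g(pair(0, a), pair(a, pair(a, pair(a, a))))))))   [R4 at 2.3.1.2]
4. pair(pair(b, a), m(0, 0, g(pair(a, pair(b, a)), g(pair(0, pair(pair(0, a), b)), g(pair(0, a), pair(a, pair(a, pair(a, a))))))))  →  pair(pair(b, a), m(0, 0, g(pair(a, pair(b, a)), g(pair(0, pair(pair(0, a), b)), pair(a, pair(a, a))))))   [R3 at 2.3.2.2]
5. pair(pair(b, a), m(0, 0, g(pair(a, pair(b, a)), g(pair(0, pair(pair(0, a), b)), pair(a, pair(a, a))))))  →  pair(pair(b, a), m(0, 0, g(pair(a, pair(b, a)), pair(a, a))))   [R3 at 2.3.2]
6. pair(pair(b, a), m(0, 0, g(pair(a, pair(b, a)), pair(a, a))))  →  pair(pair(b, a), m(0, 0, a))   [R3 at 2.3]
7. pair(pair(b, a), m(0, 0, a))  →  pair(pair(b, a), 0)   [R6 at 2]

no — NF(t₁) = pair(a, pair(pair(pair(b, 0), a), pair(pair(b, a), pair(a, a)))), NF(t₂) = pair(pair(b, a), 0)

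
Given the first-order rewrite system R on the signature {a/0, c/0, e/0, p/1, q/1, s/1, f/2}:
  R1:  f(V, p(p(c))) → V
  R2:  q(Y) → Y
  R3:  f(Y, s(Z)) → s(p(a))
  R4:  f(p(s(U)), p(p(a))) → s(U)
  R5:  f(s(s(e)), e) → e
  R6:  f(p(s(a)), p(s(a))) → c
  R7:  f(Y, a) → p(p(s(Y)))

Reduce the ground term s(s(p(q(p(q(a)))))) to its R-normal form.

1. s(s(p(q(p(q(a))))))  →  s(s(p(p(q(a)))))   [R2 at 1.1.1]
2. s(s(p(p(q(a)))))  →  s(s(p(p(a))))   [R2 at 1.1.1.1]

s(s(p(p(a))))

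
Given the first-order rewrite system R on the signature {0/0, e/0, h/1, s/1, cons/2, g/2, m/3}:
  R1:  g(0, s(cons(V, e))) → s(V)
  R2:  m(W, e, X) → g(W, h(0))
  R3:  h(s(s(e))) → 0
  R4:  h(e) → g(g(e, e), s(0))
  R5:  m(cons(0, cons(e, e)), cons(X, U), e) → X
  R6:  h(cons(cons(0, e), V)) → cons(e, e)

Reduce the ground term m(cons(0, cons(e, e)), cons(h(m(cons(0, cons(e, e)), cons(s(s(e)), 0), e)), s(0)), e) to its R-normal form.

0

1. m(cons(0, cons(e, e)), cons(h(m(cons(0, cons(e, e)), cons(s(s(e)), 0), e)), s(0)), e)  →  h(m(cons(0, cons(e, e)), cons(s(s(e)), 0), e))   [R5 at ε]
2. h(m(cons(0, cons(e, e)), cons(s(s(e)), 0), e))  →  h(s(s(e)))   [R5 at 1]
3. h(s(s(e)))  →  0   [R3 at ε]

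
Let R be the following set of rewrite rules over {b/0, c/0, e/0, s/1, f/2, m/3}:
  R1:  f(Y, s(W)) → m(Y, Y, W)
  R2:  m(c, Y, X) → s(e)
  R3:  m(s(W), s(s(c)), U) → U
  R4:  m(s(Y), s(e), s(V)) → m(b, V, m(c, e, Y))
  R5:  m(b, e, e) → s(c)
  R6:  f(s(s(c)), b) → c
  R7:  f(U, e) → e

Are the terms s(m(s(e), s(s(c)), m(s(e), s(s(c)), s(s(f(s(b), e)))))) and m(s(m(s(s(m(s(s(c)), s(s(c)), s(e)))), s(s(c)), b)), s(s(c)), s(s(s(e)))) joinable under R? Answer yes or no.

yes — NF(t₁) = s(s(s(e))), NF(t₂) = s(s(s(e)))

Reduce t₁ = s(m(s(e), s(s(c)), m(s(e), s(s(c)), s(s(f(s(b), e)))))):
1. s(m(s(e), s(s(c)), m(s(e), s(s(c)), s(s(f(s(b), e))))))  →  s(m(s(e), s(s(c)), s(s(f(s(b), e)))))   [R3 at 1]
2. s(m(s(e), s(s(c)), s(s(f(s(b), e)))))  →  s(s(s(f(s(b), e))))   [R3 at 1]
3. s(s(s(f(s(b), e))))  →  s(s(s(e)))   [R7 at 1.1.1]

Reduce t₂ = m(s(m(s(s(m(s(s(c)), s(s(c)), s(e)))), s(s(c)), b)), s(s(c)), s(s(s(e)))):
1. m(s(m(s(s(m(s(s(c)), s(s(c)), s(e)))), s(s(c)), b)), s(s(c)), s(s(s(e))))  →  s(s(s(e)))   [R3 at ε]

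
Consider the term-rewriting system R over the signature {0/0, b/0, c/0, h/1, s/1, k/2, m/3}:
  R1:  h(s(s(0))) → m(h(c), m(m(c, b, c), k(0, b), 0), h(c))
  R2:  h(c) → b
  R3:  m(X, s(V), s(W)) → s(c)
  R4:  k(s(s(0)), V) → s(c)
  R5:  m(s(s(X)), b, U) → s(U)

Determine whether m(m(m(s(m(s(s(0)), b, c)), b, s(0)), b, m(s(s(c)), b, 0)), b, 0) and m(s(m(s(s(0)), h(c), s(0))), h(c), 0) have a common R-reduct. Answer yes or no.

yes — NF(t₁) = s(0), NF(t₂) = s(0)

Reduce t₁ = m(m(m(s(m(s(s(0)), b, c)), b, s(0)), b, m(s(s(c)), b, 0)), b, 0):
1. m(m(m(s(m(s(s(0)), b, c)), b, s(0)), b, m(s(s(c)), b, 0)), b, 0)  →  m(m(m(s(s(c)), b, s(0)), b, m(s(s(c)), b, 0)), b, 0)   [R5 at 1.1.1.1]
2. m(m(m(s(s(c)), b, s(0)), b, m(s(s(c)), b, 0)), b, 0)  →  m(m(s(s(0)), b, m(s(s(c)), b, 0)), b, 0)   [R5 at 1.1]
3. m(m(s(s(0)), b, m(s(s(c)), b, 0)), b, 0)  →  m(s(m(s(s(c)), b, 0)), b, 0)   [R5 at 1]
4. m(s(m(s(s(c)), b, 0)), b, 0)  →  m(s(s(0)), b, 0)   [R5 at 1.1]
5. m(s(s(0)), b, 0)  →  s(0)   [R5 at ε]

Reduce t₂ = m(s(m(s(s(0)), h(c), s(0))), h(c), 0):
1. m(s(m(s(s(0)), h(c), s(0))), h(c), 0)  →  m(s(m(s(s(0)), b, s(0))), h(c), 0)   [R2 at 1.1.2]
2. m(s(m(s(s(0)), b, s(0))), h(c), 0)  →  m(s(s(s(0))), h(c), 0)   [R5 at 1.1]
3. m(s(s(s(0))), h(c), 0)  →  m(s(s(s(0))), b, 0)   [R2 at 2]
4. m(s(s(s(0))), b, 0)  →  s(0)   [R5 at ε]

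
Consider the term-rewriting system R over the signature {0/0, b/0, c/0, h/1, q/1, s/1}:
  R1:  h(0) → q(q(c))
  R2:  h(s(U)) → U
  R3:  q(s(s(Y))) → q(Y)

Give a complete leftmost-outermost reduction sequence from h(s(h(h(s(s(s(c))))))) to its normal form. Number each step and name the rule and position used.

s(c)

1. h(s(h(h(s(s(s(c)))))))  →  h(h(s(s(s(c)))))   [R2 at ε]
2. h(h(s(s(s(c)))))  →  h(s(s(c)))   [R2 at 1]
3. h(s(s(c)))  →  s(c)   [R2 at ε]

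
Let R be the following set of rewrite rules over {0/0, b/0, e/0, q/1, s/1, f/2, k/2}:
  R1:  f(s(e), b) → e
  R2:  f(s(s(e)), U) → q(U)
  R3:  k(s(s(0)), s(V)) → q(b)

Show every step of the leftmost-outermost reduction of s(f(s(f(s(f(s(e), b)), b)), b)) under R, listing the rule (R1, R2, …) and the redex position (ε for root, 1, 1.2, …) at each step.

s(e)

1. s(f(s(f(s(f(s(e), b)), b)), b))  →  s(f(s(f(s(e), b)), b))   [R1 at 1.1.1.1.1]
2. s(f(s(f(s(e), b)), b))  →  s(f(s(e), b))   [R1 at 1.1.1]
3. s(f(s(e), b))  →  s(e)   [R1 at 1]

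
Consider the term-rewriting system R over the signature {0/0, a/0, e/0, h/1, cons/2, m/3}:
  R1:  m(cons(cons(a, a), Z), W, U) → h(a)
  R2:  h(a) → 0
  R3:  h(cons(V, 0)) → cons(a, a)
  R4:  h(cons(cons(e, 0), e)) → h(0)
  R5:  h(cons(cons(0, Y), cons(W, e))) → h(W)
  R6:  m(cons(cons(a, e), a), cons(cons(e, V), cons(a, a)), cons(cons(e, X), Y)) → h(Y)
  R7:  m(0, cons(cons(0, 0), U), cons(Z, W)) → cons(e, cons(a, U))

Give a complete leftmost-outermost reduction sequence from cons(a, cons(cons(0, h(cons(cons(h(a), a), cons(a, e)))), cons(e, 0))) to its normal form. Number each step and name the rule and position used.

cons(a, cons(cons(0, 0), cons(e, 0)))

1. cons(a, cons(cons(0, h(cons(cons(h(a), a), cons(a, e)))), cons(e, 0)))  →  cons(a, cons(cons(0, h(cons(cons(0, a), cons(a, e)))), cons(e, 0)))   [R2 at 2.1.2.1.1.1]
2. cons(a, cons(cons(0, h(cons(cons(0, a), cons(a, e)))), cons(e, 0)))  →  cons(a, cons(cons(0, h(a)), cons(e, 0)))   [R5 at 2.1.2]
3. cons(a, cons(cons(0, h(a)), cons(e, 0)))  →  cons(a, cons(cons(0, 0), cons(e, 0)))   [R2 at 2.1.2]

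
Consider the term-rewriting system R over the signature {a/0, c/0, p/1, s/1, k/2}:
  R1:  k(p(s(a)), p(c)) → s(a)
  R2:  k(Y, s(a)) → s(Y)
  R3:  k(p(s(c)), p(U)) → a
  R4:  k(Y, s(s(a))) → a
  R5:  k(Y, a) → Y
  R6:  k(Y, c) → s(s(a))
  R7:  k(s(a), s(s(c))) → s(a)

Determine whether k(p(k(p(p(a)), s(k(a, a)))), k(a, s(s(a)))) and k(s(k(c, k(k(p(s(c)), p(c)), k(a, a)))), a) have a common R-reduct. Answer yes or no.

no — NF(t₁) = p(s(p(p(a)))), NF(t₂) = s(c)

Reduce t₁ = k(p(k(p(p(a)), s(k(a, a)))), k(a, s(s(a)))):
1. k(p(k(p(p(a)), s(k(a, a)))), k(a, s(s(a))))  →  k(p(k(p(p(a)), s(a))), k(a, s(s(a))))   [R5 at 1.1.2.1]
2. k(p(k(p(p(a)), s(a))), k(a, s(s(a))))  →  k(p(s(p(p(a)))), k(a, s(s(a))))   [R2 at 1.1]
3. k(p(s(p(p(a)))), k(a, s(s(a))))  →  k(p(s(p(p(a)))), a)   [R4 at 2]
4. k(p(s(p(p(a)))), a)  →  p(s(p(p(a))))   [R5 at ε]

Reduce t₂ = k(s(k(c, k(k(p(s(c)), p(c)), k(a, a)))), a):
1. k(s(k(c, k(k(p(s(c)), p(c)), k(a, a)))), a)  →  s(k(c, k(k(p(s(c)), p(c)), k(a, a))))   [R5 at ε]
2. s(k(c, k(k(p(s(c)), p(c)), k(a, a))))  →  s(k(c, k(a, k(a, a))))   [R3 at 1.2.1]
3. s(k(c, k(a, k(a, a))))  →  s(k(c, k(a, a)))   [R5 at 1.2.2]
4. s(k(c, k(a, a)))  →  s(k(c, a))   [R5 at 1.2]
5. s(k(c, a))  →  s(c)   [R5 at 1]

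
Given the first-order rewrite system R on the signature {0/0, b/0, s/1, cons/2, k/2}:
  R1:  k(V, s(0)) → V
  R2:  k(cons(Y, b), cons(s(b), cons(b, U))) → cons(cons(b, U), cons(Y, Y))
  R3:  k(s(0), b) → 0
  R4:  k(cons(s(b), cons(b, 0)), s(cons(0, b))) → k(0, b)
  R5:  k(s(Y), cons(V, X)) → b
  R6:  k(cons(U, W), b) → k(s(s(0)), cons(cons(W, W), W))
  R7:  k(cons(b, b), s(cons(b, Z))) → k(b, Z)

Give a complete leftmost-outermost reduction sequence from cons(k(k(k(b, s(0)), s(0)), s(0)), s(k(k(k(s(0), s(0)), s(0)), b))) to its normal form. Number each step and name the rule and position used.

1. cons(k(k(k(b, s(0)), s(0)), s(0)), s(k(k(k(s(0), s(0)), s(0)), b)))  →  cons(k(k(b, s(0)), s(0)), s(k(k(k(s(0), s(0)), s(0)), b)))   [R1 at 1]
2. cons(k(k(b, s(0)), s(0)), s(k(k(k(s(0), s(0)), s(0)), b)))  →  cons(k(b, s(0)), s(k(k(k(s(0), s(0)), s(0)), b)))   [R1 at 1]
3. cons(k(b, s(0)), s(k(k(k(s(0), s(0)), s(0)), b)))  →  cons(b, s(k(k(k(s(0), s(0)), s(0)), b)))   [R1 at 1]
4. cons(b, s(k(k(k(s(0), s(0)), s(0)), b)))  →  cons(b, s(k(k(s(0), s(0)), b)))   [R1 at 2.1.1]
5. cons(b, s(k(k(s(0), s(0)), b)))  →  cons(b, s(k(s(0), b)))   [R1 at 2.1.1]
6. cons(b, s(k(s(0), b)))  →  cons(b, s(0))   [R3 at 2.1]

cons(b, s(0))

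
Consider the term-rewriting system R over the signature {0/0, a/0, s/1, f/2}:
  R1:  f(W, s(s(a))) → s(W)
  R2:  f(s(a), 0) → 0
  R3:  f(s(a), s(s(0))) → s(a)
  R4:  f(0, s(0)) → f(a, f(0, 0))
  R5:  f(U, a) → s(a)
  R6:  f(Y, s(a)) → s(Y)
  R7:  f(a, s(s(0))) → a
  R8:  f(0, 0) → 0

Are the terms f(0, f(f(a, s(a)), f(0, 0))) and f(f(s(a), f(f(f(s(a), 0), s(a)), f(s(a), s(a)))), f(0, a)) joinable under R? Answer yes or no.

no — NF(t₁) = 0, NF(t₂) = s(s(a))

Reduce t₁ = f(0, f(f(a, s(a)), f(0, 0))):
1. f(0, f(f(a, s(a)), f(0, 0)))  →  f(0, f(s(a), f(0, 0)))   [R6 at 2.1]
2. f(0, f(s(a), f(0, 0)))  →  f(0, f(s(a), 0))   [R8 at 2.2]
3. f(0, f(s(a), 0))  →  f(0, 0)   [R2 at 2]
4. f(0, 0)  →  0   [R8 at ε]

Reduce t₂ = f(f(s(a), f(f(f(s(a), 0), s(a)), f(s(a), s(a)))), f(0, a)):
1. f(f(s(a), f(f(f(s(a), 0), s(a)), f(s(a), s(a)))), f(0, a))  →  f(f(s(a), f(s(f(s(a), 0)), f(s(a), s(a)))), f(0, a))   [R6 at 1.2.1]
2. f(f(s(a), f(s(f(s(a), 0)), f(s(a), s(a)))), f(0, a))  →  f(f(s(a), f(s(0), f(s(a), s(a)))), f(0, a))   [R2 at 1.2.1.1]
3. f(f(s(a), f(s(0), f(s(a), s(a)))), f(0, a))  →  f(f(s(a), f(s(0), s(s(a)))), f(0, a))   [R6 at 1.2.2]
4. f(f(s(a), f(s(0), s(s(a)))), f(0, a))  →  f(f(s(a), s(s(0))), f(0, a))   [R1 at 1.2]
5. f(f(s(a), s(s(0))), f(0, a))  →  f(s(a), f(0, a))   [R3 at 1]
6. f(s(a), f(0, a))  →  f(s(a), s(a))   [R5 at 2]
7. f(s(a), s(a))  →  s(s(a))   [R6 at ε]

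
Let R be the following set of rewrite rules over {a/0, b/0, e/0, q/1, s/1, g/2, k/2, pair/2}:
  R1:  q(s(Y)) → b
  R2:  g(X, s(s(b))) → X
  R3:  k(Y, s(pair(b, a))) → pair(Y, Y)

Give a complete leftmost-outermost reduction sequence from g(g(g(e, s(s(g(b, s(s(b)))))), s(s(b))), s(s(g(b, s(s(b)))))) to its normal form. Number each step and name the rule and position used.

e

1. g(g(g(e, s(s(g(b, s(s(b)))))), s(s(b))), s(s(g(b, s(s(b))))))  →  g(g(e, s(s(g(b, s(s(b)))))), s(s(g(b, s(s(b))))))   [R2 at 1]
2. g(g(e, s(s(g(b, s(s(b)))))), s(s(g(b, s(s(b))))))  →  g(g(e, s(s(b))), s(s(g(b, s(s(b))))))   [R2 at 1.2.1.1]
3. g(g(e, s(s(b))), s(s(g(b, s(s(b))))))  →  g(e, s(s(g(b, s(s(b))))))   [R2 at 1]
4. g(e, s(s(g(b, s(s(b))))))  →  g(e, s(s(b)))   [R2 at 2.1.1]
5. g(e, s(s(b)))  →  e   [R2 at ε]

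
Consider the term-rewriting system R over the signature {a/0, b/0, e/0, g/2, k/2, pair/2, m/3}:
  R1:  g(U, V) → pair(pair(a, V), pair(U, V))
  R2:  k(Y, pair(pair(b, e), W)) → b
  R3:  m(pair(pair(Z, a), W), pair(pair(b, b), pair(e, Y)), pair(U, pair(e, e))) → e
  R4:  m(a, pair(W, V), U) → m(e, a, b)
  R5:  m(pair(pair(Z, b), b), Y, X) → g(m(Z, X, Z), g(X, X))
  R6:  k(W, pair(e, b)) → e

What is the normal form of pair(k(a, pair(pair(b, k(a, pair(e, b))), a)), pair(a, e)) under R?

pair(b, pair(a, e))

1. pair(k(a, pair(pair(b, k(a, pair(e, b))), a)), pair(a, e))  →  pair(k(a, pair(pair(b, e), a)), pair(a, e))   [R6 at 1.2.1.2]
2. pair(k(a, pair(pair(b, e), a)), pair(a, e))  →  pair(b, pair(a, e))   [R2 at 1]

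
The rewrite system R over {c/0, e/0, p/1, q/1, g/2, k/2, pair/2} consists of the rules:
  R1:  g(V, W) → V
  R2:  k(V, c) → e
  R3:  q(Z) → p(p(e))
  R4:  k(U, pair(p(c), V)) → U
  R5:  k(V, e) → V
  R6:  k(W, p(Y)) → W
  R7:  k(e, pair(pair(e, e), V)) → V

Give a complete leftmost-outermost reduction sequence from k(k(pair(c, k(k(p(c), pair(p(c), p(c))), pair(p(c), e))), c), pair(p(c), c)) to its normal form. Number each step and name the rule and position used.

1. k(k(pair(c, k(k(p(c), pair(p(c), p(c))), pair(p(c), e))), c), pair(p(c), c))  →  k(pair(c, k(k(p(c), pair(p(c), p(c))), pair(p(c), e))), c)   [R4 at ε]
2. k(pair(c, k(k(p(c), pair(p(c), p(c))), pair(p(c), e))), c)  →  e   [R2 at ε]

e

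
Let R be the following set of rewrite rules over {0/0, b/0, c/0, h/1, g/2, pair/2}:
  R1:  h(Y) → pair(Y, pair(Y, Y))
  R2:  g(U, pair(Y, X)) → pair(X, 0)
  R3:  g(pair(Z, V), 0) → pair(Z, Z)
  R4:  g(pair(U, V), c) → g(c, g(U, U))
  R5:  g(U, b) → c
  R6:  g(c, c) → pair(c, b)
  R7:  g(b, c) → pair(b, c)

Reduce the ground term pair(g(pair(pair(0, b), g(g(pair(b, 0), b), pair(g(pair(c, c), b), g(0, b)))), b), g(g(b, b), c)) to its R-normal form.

pair(c, pair(c, b))

1. pair(g(pair(pair(0, b), g(g(pair(b, 0), b), pair(g(pair(c, c), b), g(0, b)))), b), g(g(b, b), c))  →  pair(c, g(g(b, b), c))   [R5 at 1]
2. pair(c, g(g(b, b), c))  →  pair(c, g(c, c))   [R5 at 2.1]
3. pair(c, g(c, c))  →  pair(c, pair(c, b))   [R6 at 2]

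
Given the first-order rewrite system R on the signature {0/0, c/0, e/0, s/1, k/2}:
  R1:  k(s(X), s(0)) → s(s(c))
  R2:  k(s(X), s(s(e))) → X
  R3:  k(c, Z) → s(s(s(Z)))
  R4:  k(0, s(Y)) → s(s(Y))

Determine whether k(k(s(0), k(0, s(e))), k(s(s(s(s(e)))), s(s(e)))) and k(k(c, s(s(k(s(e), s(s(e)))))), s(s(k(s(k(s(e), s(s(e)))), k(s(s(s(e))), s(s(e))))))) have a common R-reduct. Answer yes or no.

Reduce t₁ = k(k(s(0), k(0, s(e))), k(s(s(s(s(e)))), s(s(e)))):
1. k(k(s(0), k(0, s(e))), k(s(s(s(s(e)))), s(s(e))))  →  k(k(s(0), s(s(e))), k(s(s(s(s(e)))), s(s(e))))   [R4 at 1.2]
2. k(k(s(0), s(s(e))), k(s(s(s(s(e)))), s(s(e))))  →  k(0, k(s(s(s(s(e)))), s(s(e))))   [R2 at 1]
3. k(0, k(s(s(s(s(e)))), s(s(e))))  →  k(0, s(s(s(e))))   [R2 at 2]
4. k(0, s(s(s(e))))  →  s(s(s(s(e))))   [R4 at ε]

Reduce t₂ = k(k(c, s(s(k(s(e), s(s(e)))))), s(s(k(s(k(s(e), s(s(e)))), k(s(s(s(e))), s(s(e))))))):
1. k(k(c, s(s(k(s(e), s(s(e)))))), s(s(k(s(k(s(e), s(s(e)))), k(s(s(s(e))), s(s(e)))))))  →  k(s(s(s(s(s(k(s(e), s(s(e)))))))), s(s(k(s(k(s(e), s(s(e)))), k(s(s(s(e))), s(s(e)))))))   [R3 at 1]
2. k(s(s(s(s(s(k(s(e), s(s(e)))))))), s(s(k(s(k(s(e), s(s(e)))), k(s(s(s(e))), s(s(e)))))))  →  k(s(s(s(s(s(e))))), s(s(k(s(k(s(e), s(s(e)))), k(s(s(s(e))), s(s(e)))))))   [R2 at 1.1.1.1.1.1]
3. k(s(s(s(s(s(e))))), s(s(k(s(k(s(e), s(s(e)))), k(s(s(s(e))), s(s(e)))))))  →  k(s(s(s(s(s(e))))), s(s(k(s(e), k(s(s(s(e))), s(s(e)))))))   [R2 at 2.1.1.1.1]
4. k(s(s(s(s(s(e))))), s(s(k(s(e), k(s(s(s(e))), s(s(e)))))))  →  k(s(s(s(s(s(e))))), s(s(k(s(e), s(s(e))))))   [R2 at 2.1.1.2]
5. k(s(s(s(s(s(e))))), s(s(k(s(e), s(s(e))))))  →  k(s(s(s(s(s(e))))), s(s(e)))   [R2 at 2.1.1]
6. k(s(s(s(s(s(e))))), s(s(e)))  →  s(s(s(s(e))))   [R2 at ε]

yes — NF(t₁) = s(s(s(s(e)))), NF(t₂) = s(s(s(s(e))))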